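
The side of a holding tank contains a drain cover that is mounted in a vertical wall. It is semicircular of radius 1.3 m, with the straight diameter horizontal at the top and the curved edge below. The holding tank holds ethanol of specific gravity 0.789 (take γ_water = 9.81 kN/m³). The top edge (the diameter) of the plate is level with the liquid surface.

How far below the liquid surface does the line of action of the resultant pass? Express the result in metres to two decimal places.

h_p = 0.77 m

γ = 0.789 × 9.81 = 7.74009 kN/m³.
The centroid of a semicircle lies 4r/(3π) = 0.551737 m from the diameter, here below the top edge, so the centroid depth is h_c = 0.551737 m.
A = πr²/2 = π × 1.3²/2 = 2.65465 m².
Resultant F = γ·h_c·A = 7.74009 × 0.551737 × 2.65465 = 11.3367 kN.
I_c = (π/8 − 8/(9π))·r⁴ = 0.109757 × 1.3⁴ = 0.313477 m⁴.
Centre of pressure: y_p = y_c + I_c/(y_c·A) = 0.551737 + 0.313477/(0.551737 × 2.65465) = 0.551737 + 0.214026 = 0.765763 m along the plane.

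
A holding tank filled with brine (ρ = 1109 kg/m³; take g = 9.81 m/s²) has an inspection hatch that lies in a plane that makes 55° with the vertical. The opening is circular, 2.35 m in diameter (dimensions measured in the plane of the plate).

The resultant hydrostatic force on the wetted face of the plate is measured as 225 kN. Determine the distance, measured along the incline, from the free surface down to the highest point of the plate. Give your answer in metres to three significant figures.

γ = ρg = 1109 × 9.81 / 1000 = 10.87929 kN/m³.
A = π(1.175)² = 4.33736 m².
From F = γ·h_c·A, the centroid depth is h_c = 225/(10.87929 × 4.33736) = 4.76822 m.
The plate makes 55° with the vertical, i.e. θ = 90° − 55° = 35° to the horizontal. Measuring y along the incline from the free-surface line, vertical depth h = y·sinθ with sinθ = 0.573576.
Along the incline, y_c = h_c/sinθ = 4.76822/0.573576 = 8.31314 m.
The centroid is at the centre, 1.175 m below the top of the plate, so the highest point sits at y_top = 8.31314 − 1.175 = 7.13814 m along the incline.

y_top ≈ 7.14 m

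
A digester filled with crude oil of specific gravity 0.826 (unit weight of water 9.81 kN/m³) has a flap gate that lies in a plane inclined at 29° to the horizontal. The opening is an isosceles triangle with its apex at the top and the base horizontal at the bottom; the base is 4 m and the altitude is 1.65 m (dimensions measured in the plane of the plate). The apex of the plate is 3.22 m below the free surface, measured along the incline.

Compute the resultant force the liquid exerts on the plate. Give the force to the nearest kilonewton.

F ≈ 56 kN

γ = 0.826 × 9.81 = 8.10306 kN/m³.
Let θ = 29° be the plate's angle to the horizontal; measure y along the incline from where the plane meets the free surface. Vertical depth h = y·sinθ with sinθ = 0.484810.
With the apex up, the centroid sits 2h/3 = 2 × 1.65/3 = 1.1 m below the apex, so y_c = 3.22 + 1.1 = 4.32 m and h_c = 4.32 × 0.484810 = 2.09438 m.
A = ½ × 4 × 1.65 = 3.3 m².
Resultant F = γ·h_c·A = 8.10306 × 2.09438 × 3.3 = 56.0039 kN.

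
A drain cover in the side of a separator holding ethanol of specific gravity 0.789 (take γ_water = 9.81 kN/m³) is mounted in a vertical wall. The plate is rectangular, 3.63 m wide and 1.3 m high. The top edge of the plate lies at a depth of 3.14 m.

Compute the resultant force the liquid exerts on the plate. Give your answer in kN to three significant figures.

F ≈ 138 kN

γ = 0.789 × 9.81 = 7.74009 kN/m³.
The centroid lies 1.3/2 = 0.65 m below the top edge, so the centroid depth is h_c = 3.14 + 0.65 = 3.79 m.
A = 3.63 × 1.3 = 4.719 m².
Resultant F = γ·h_c·A = 7.74009 × 3.79 × 4.719 = 138.432 kN.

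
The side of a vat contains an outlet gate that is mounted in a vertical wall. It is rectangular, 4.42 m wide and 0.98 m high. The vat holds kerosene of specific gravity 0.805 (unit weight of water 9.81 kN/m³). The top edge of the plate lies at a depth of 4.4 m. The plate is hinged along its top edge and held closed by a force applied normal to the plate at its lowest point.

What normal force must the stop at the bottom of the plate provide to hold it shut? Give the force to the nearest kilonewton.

γ = 0.805 × 9.81 = 7.89705 kN/m³.
The centroid lies 0.98/2 = 0.49 m below the top edge, so the centroid depth is h_c = 4.4 + 0.49 = 4.89 m.
A = 4.42 × 0.98 = 4.3316 m².
Resultant F = γ·h_c·A = 7.89705 × 4.89 × 4.3316 = 167.272 kN.
I_c = b·h³/12 = 4.42 × 0.98³/12 = 0.346672 m⁴.
Centre of pressure: y_p = y_c + I_c/(y_c·A) = 4.89 + 0.346672/(4.89 × 4.3316) = 4.89 + 0.0163667 = 4.90637 m along the plane.
The resultant acts 0.49 + 0.0163667 = 0.506367 m (along the plate) below the hinge at the top edge, so the moment about the hinge is M = F × 0.506367 = 167.272 × 0.506367 = 84.701 kN·m.
A normal force at the bottom, 0.98 m from the hinge, must supply this moment: P = 84.701/0.98 = 86.4296 kN.

P ≈ 86 kN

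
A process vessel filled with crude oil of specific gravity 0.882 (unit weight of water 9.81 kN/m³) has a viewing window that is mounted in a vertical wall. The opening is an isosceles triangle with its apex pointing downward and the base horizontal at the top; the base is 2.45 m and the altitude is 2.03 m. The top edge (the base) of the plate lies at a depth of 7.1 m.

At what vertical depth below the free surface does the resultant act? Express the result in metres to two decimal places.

h_p = 7.81 m

γ = 0.882 × 9.81 = 8.65242 kN/m³.
With the apex down, the centroid sits h/3 = 2.03/3 = 0.676667 m below the base (the top edge), so the centroid depth is h_c = 7.1 + 0.676667 = 7.77667 m.
A = ½ × 2.45 × 2.03 = 2.48675 m².
Resultant F = γ·h_c·A = 8.65242 × 7.77667 × 2.48675 = 167.326 kN.
I_c = b·h³/36 = 2.45 × 2.03³/36 = 0.569314 m⁴.
Centre of pressure: y_p = y_c + I_c/(y_c·A) = 7.77667 + 0.569314/(7.77667 × 2.48675) = 7.77667 + 0.0294392 = 7.80611 m along the plane.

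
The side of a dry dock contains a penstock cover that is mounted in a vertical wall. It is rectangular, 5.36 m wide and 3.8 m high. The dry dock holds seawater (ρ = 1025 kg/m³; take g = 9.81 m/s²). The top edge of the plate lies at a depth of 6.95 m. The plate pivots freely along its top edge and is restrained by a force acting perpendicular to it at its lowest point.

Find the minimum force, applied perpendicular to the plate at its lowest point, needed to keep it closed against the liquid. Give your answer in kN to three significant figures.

γ = ρg = 1025 × 9.81 / 1000 = 10.05525 kN/m³.
The centroid lies 3.8/2 = 1.9 m below the top edge, so the centroid depth is h_c = 6.95 + 1.9 = 8.85 m.
A = 5.36 × 3.8 = 20.368 m².
Resultant F = γ·h_c·A = 10.05525 × 8.85 × 20.368 = 1812.53 kN.
I_c = b·h³/12 = 5.36 × 3.8³/12 = 24.5095 m⁴.
Centre of pressure: y_p = y_c + I_c/(y_c·A) = 8.85 + 24.5095/(8.85 × 20.368) = 8.85 + 0.13597 = 8.98597 m along the plane.
The resultant acts 1.9 + 0.13597 = 2.03597 m (along the plate) below the hinge at the top edge, so the moment about the hinge is M = F × 2.03597 = 1812.53 × 2.03597 = 3690.26 kN·m.
A normal force at the bottom, 3.8 m from the hinge, must supply this moment: P = 3690.26/3.8 = 971.121 kN.

P ≈ 971 kN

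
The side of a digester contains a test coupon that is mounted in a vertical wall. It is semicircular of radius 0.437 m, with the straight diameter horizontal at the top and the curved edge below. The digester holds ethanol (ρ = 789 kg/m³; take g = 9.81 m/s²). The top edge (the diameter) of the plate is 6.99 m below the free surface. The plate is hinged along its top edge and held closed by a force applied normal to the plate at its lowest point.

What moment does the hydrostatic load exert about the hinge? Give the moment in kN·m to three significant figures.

γ = ρg = 789 × 9.81 / 1000 = 7.74009 kN/m³.
The centroid of a semicircle lies 4r/(3π) = 0.185469 m from the diameter, here below the top edge, so the centroid depth is h_c = 6.99 + 0.185469 = 7.17547 m.
A = πr²/2 = π × 0.437²/2 = 0.299973 m².
Resultant F = γ·h_c·A = 7.74009 × 7.17547 × 0.299973 = 16.6601 kN.
I_c = (π/8 − 8/(9π))·r⁴ = 0.109757 × 0.437⁴ = 0.00400275 m⁴.
Centre of pressure: y_p = y_c + I_c/(y_c·A) = 7.17547 + 0.00400275/(7.17547 × 0.299973) = 7.17547 + 0.00185963 = 7.17733 m along the plane.
The resultant acts 0.185469 + 0.00185963 = 0.187329 m (along the plate) below the hinge at the top edge, so the moment about the hinge is M = F × 0.187329 = 16.6601 × 0.187329 = 3.12092 kN·m.

M ≈ 3.12 kN·m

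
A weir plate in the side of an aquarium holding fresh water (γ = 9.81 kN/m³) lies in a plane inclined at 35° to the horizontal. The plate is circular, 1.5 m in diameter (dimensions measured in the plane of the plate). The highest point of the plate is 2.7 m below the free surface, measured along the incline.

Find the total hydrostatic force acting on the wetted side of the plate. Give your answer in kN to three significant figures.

F ≈ 34.3 kN

γ = 9.81 kN/m³.
Let θ = 35° be the plate's angle to the horizontal; measure y along the incline from where the plane meets the free surface. Vertical depth h = y·sinθ with sinθ = 0.573576.
The centroid is at the centre, 0.75 m below the top of the plate, so y_c = 2.7 + 0.75 = 3.45 m and h_c = 3.45 × 0.573576 = 1.97884 m.
A = π(0.75)² = 1.76715 m².
Resultant F = γ·h_c·A = 9.81 × 1.97884 × 1.76715 = 34.3047 kN.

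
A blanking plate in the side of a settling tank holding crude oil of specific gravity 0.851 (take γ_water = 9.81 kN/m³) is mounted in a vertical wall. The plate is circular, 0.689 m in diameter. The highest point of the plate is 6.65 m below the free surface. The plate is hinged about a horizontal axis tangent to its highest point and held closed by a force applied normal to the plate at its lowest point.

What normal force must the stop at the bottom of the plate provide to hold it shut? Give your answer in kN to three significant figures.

P ≈ 11.0 kN

γ = 0.851 × 9.81 = 8.34831 kN/m³.
The centroid is at the centre, 0.3445 m below the top of the plate, so the centroid depth is h_c = 6.65 + 0.3445 = 6.9945 m.
A = π(0.3445)² = 0.372845 m².
Resultant F = γ·h_c·A = 8.34831 × 6.9945 × 0.372845 = 21.7713 kN.
I_c = πr⁴/4 = π × 0.3445⁴/4 = 0.0110623 m⁴.
Centre of pressure: y_p = y_c + I_c/(y_c·A) = 6.9945 + 0.0110623/(6.9945 × 0.372845) = 6.9945 + 0.0042419 = 6.99874 m along the plane.
The resultant acts 0.3445 + 0.0042419 = 0.348742 m (along the plate) below the hinge at the top edge, so the moment about the hinge is M = F × 0.348742 = 21.7713 × 0.348742 = 7.59257 kN·m.
A normal force at the bottom, 0.689 m from the hinge, must supply this moment: P = 7.59257/0.689 = 11.0197 kN.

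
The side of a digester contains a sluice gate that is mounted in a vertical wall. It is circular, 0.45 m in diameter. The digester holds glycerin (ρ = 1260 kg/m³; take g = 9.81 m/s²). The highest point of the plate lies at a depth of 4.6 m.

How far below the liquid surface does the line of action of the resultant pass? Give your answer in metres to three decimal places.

h_p = 4.828 m

γ = ρg = 1260 × 9.81 / 1000 = 12.3606 kN/m³.
The centroid is at the centre, 0.225 m below the top of the plate, so the centroid depth is h_c = 4.6 + 0.225 = 4.825 m.
A = π(0.225)² = 0.159043 m².
Resultant F = γ·h_c·A = 12.3606 × 4.825 × 0.159043 = 9.48531 kN.
I_c = πr⁴/4 = π × 0.225⁴/4 = 0.00201289 m⁴.
Centre of pressure: y_p = y_c + I_c/(y_c·A) = 4.825 + 0.00201289/(4.825 × 0.159043) = 4.825 + 0.00262306 = 4.82762 m along the plane.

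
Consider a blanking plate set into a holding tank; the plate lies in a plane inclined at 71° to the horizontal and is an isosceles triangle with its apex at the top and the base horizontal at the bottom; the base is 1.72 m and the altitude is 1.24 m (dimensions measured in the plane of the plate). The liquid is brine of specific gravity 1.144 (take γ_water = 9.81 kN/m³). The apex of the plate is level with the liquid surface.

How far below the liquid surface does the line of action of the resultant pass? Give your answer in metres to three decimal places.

γ = 1.144 × 9.81 = 11.22264 kN/m³.
Let θ = 71° be the plate's angle to the horizontal; measure y along the incline from where the plane meets the free surface. Vertical depth h = y·sinθ with sinθ = 0.945519.
With the apex up, the centroid sits 2h/3 = 2 × 1.24/3 = 0.826667 m below the apex, so y_c = 0.826667 m and h_c = 0.826667 × 0.945519 = 0.781629 m.
A = ½ × 1.72 × 1.24 = 1.0664 m².
Resultant F = γ·h_c·A = 11.22264 × 0.781629 × 1.0664 = 9.3544 kN.
I_c = b·h³/36 = 1.72 × 1.24³/36 = 0.0910943 m⁴.
Centre of pressure: y_p = y_c + I_c/(y_c·A) = 0.826667 + 0.0910943/(0.826667 × 1.0664) = 0.826667 + 0.103333 = 0.93 m along the plane.
Vertically, h_p = y_p·sinθ = 0.93 × 0.945519 = 0.879333 m.

h_p = 0.879 m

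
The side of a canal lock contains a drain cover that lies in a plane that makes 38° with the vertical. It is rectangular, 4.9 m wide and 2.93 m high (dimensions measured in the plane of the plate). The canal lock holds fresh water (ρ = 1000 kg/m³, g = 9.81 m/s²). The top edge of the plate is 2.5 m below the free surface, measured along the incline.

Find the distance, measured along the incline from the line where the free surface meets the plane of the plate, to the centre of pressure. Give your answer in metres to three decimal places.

y_p = 4.145 m

γ = ρg = 1000 × 9.81 = 9810 N/m³ = 9.81 kN/m³.
The plate makes 38° with the vertical, i.e. θ = 90° − 38° = 52° to the horizontal. Measuring y along the incline from the free-surface line, vertical depth h = y·sinθ with sinθ = 0.788011.
The centroid lies 2.93/2 = 1.465 m below the top edge, so y_c = 2.5 + 1.465 = 3.965 m and h_c = 3.965 × 0.788011 = 3.12446 m.
A = 4.9 × 2.93 = 14.357 m².
Resultant F = γ·h_c·A = 9.81 × 3.12446 × 14.357 = 440.056 kN.
I_c = b·h³/12 = 4.9 × 2.93³/12 = 10.2711 m⁴.
Centre of pressure: y_p = y_c + I_c/(y_c·A) = 3.965 + 10.2711/(3.965 × 14.357) = 3.965 + 0.180431 = 4.14543 m along the plane.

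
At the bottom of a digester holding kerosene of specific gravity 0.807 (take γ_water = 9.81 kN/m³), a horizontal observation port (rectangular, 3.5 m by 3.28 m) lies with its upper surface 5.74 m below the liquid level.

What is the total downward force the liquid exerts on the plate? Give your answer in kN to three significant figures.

γ = 0.807 × 9.81 = 7.91667 kN/m³.
The plate is horizontal, so pressure is uniform at p = γ·h = 7.91667 × 5.74 = 45.4417 kN/m².
A = 3.5 × 3.28 = 11.48 m².
F = p·A = 45.4417 × 11.48 = 521.671 kN.

F ≈ 522 kN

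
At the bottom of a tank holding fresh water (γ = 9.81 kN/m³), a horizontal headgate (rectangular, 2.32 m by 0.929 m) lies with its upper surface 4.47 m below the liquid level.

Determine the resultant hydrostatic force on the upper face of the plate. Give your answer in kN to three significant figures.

γ = 9.81 kN/m³.
The plate is horizontal, so pressure is uniform at p = γ·h = 9.81 × 4.47 = 43.8507 kN/m².
A = 2.32 × 0.929 = 2.15528 m².
F = p·A = 43.8507 × 2.15528 = 94.5105 kN.

F ≈ 94.5 kN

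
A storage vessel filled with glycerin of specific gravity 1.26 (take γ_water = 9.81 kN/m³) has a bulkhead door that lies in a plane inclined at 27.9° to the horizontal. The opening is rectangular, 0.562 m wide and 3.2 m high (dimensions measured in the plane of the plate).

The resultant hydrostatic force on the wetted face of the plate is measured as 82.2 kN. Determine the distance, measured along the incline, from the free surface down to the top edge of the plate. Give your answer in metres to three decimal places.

γ = 1.26 × 9.81 = 12.3606 kN/m³.
A = 0.562 × 3.2 = 1.7984 m².
From F = γ·h_c·A, the centroid depth is h_c = 82.2/(12.3606 × 1.7984) = 3.69782 m.
Let θ = 27.9° be the plate's angle to the horizontal; measure y along the incline from where the plane meets the free surface. Vertical depth h = y·sinθ with sinθ = 0.467930.
Along the incline, y_c = h_c/sinθ = 3.69782/0.467930 = 7.90251 m.
The centroid lies 3.2/2 = 1.6 m below the top edge, so the top edge sits at y_top = 7.90251 − 1.6 = 6.30251 m along the incline.

y_top ≈ 6.303 m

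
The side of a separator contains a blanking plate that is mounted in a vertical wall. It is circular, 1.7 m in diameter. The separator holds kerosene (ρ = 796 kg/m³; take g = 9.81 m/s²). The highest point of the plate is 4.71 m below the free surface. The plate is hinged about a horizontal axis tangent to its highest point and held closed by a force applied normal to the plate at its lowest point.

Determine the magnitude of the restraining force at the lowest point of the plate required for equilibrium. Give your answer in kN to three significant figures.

P ≈ 51.2 kN

γ = ρg = 796 × 9.81 / 1000 = 7.80876 kN/m³.
The centroid is at the centre, 0.85 m below the top of the plate, so the centroid depth is h_c = 4.71 + 0.85 = 5.56 m.
A = π(0.85)² = 2.2698 m².
Resultant F = γ·h_c·A = 7.80876 × 5.56 × 2.2698 = 98.5472 kN.
I_c = πr⁴/4 = π × 0.85⁴/4 = 0.409983 m⁴.
Centre of pressure: y_p = y_c + I_c/(y_c·A) = 5.56 + 0.409983/(5.56 × 2.2698) = 5.56 + 0.0324865 = 5.59249 m along the plane.
The resultant acts 0.85 + 0.0324865 = 0.882486 m (along the plate) below the hinge at the top edge, so the moment about the hinge is M = F × 0.882486 = 98.5472 × 0.882486 = 86.9665 kN·m.
A normal force at the bottom, 1.7 m from the hinge, must supply this moment: P = 86.9665/1.7 = 51.1568 kN.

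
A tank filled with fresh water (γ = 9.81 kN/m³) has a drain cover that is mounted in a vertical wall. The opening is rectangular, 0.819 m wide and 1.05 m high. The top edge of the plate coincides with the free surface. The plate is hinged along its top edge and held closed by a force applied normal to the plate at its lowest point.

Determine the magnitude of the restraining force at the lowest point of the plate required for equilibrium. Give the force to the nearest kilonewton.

P ≈ 3 kN

γ = 9.81 kN/m³.
The centroid lies 1.05/2 = 0.525 m below the top edge, so the centroid depth is h_c = 0.525 m.
A = 0.819 × 1.05 = 0.85995 m².
Resultant F = γ·h_c·A = 9.81 × 0.525 × 0.85995 = 4.42896 kN.
I_c = b·h³/12 = 0.819 × 1.05³/12 = 0.0790079 m⁴.
Centre of pressure: y_p = y_c + I_c/(y_c·A) = 0.525 + 0.0790079/(0.525 × 0.85995) = 0.525 + 0.175 = 0.7 m along the plane.
The resultant acts 0.525 + 0.175 = 0.7 m (along the plate) below the hinge at the top edge, so the moment about the hinge is M = F × 0.7 = 4.42896 × 0.7 = 3.10027 kN·m.
A normal force at the bottom, 1.05 m from the hinge, must supply this moment: P = 3.10027/1.05 = 2.95264 kN.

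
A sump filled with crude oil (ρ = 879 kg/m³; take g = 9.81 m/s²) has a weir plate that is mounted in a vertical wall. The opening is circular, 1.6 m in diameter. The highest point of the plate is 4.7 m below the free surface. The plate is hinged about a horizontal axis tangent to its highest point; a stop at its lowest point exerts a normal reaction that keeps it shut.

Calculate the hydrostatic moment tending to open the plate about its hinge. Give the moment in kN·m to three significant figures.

γ = ρg = 879 × 9.81 / 1000 = 8.62299 kN/m³.
The centroid is at the centre, 0.8 m below the top of the plate, so the centroid depth is h_c = 4.7 + 0.8 = 5.5 m.
A = π(0.8)² = 2.01062 m².
Resultant F = γ·h_c·A = 8.62299 × 5.5 × 2.01062 = 95.3566 kN.
I_c = πr⁴/4 = π × 0.8⁴/4 = 0.321699 m⁴.
Centre of pressure: y_p = y_c + I_c/(y_c·A) = 5.5 + 0.321699/(5.5 × 2.01062) = 5.5 + 0.0290909 = 5.52909 m along the plane.
The resultant acts 0.8 + 0.0290909 = 0.829091 m (along the plate) below the hinge at the top edge, so the moment about the hinge is M = F × 0.829091 = 95.3566 × 0.829091 = 79.0593 kN·m.

M ≈ 79.1 kN·m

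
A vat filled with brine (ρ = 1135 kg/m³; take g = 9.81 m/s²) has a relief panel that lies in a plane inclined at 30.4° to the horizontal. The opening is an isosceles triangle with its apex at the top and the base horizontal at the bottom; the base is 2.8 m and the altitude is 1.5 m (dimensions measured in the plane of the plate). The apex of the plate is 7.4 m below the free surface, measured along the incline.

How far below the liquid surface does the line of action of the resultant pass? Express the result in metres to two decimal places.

h_p = 4.26 m

γ = ρg = 1135 × 9.81 / 1000 = 11.13435 kN/m³.
Let θ = 30.4° be the plate's angle to the horizontal; measure y along the incline from where the plane meets the free surface. Vertical depth h = y·sinθ with sinθ = 0.506034.
With the apex up, the centroid sits 2h/3 = 2 × 1.5/3 = 1 m below the apex, so y_c = 7.4 + 1 = 8.4 m and h_c = 8.4 × 0.506034 = 4.25069 m.
A = ½ × 2.8 × 1.5 = 2.1 m².
Resultant F = γ·h_c·A = 11.13435 × 4.25069 × 2.1 = 99.3902 kN.
I_c = b·h³/36 = 2.8 × 1.5³/36 = 0.2625 m⁴.
Centre of pressure: y_p = y_c + I_c/(y_c·A) = 8.4 + 0.2625/(8.4 × 2.1) = 8.4 + 0.014881 = 8.41488 m along the plane.
Vertically, h_p = y_p·sinθ = 8.41488 × 0.506034 = 4.25822 m.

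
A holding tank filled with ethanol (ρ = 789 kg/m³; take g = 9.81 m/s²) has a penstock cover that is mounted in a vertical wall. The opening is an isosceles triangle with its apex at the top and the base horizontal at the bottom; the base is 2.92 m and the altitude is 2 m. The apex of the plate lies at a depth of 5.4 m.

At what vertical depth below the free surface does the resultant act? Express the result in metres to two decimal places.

γ = ρg = 789 × 9.81 / 1000 = 7.74009 kN/m³.
With the apex up, the centroid sits 2h/3 = 2 × 2/3 = 1.33333 m below the apex, so the centroid depth is h_c = 5.4 + 1.33333 = 6.73333 m.
A = ½ × 2.92 × 2 = 2.92 m².
Resultant F = γ·h_c·A = 7.74009 × 6.73333 × 2.92 = 152.18 kN.
I_c = b·h³/36 = 2.92 × 2³/36 = 0.648889 m⁴.
Centre of pressure: y_p = y_c + I_c/(y_c·A) = 6.73333 + 0.648889/(6.73333 × 2.92) = 6.73333 + 0.0330033 = 6.76633 m along the plane.

h_p = 6.77 m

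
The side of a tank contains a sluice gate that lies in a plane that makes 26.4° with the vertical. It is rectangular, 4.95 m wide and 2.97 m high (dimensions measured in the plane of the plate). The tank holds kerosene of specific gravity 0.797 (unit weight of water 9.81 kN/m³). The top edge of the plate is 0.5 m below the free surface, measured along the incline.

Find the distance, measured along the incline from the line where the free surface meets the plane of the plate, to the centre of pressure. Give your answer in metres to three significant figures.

y_p = 2.36 m

γ = 0.797 × 9.81 = 7.81857 kN/m³.
The plate makes 26.4° with the vertical, i.e. θ = 90° − 26.4° = 63.6° to the horizontal. Measuring y along the incline from the free-surface line, vertical depth h = y·sinθ with sinθ = 0.895712.
The centroid lies 2.97/2 = 1.485 m below the top edge, so y_c = 0.5 + 1.485 = 1.985 m and h_c = 1.985 × 0.895712 = 1.77799 m.
A = 4.95 × 2.97 = 14.7015 m².
Resultant F = γ·h_c·A = 7.81857 × 1.77799 × 14.7015 = 204.371 kN.
I_c = b·h³/12 = 4.95 × 2.97³/12 = 10.8067 m⁴.
Centre of pressure: y_p = y_c + I_c/(y_c·A) = 1.985 + 10.8067/(1.985 × 14.7015) = 1.985 + 0.370315 = 2.35532 m along the plane.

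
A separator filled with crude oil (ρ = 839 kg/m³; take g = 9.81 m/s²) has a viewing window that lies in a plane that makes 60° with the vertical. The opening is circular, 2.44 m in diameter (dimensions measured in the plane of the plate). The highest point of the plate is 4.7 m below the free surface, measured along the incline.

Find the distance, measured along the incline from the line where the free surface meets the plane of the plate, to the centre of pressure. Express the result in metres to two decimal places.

γ = ρg = 839 × 9.81 / 1000 = 8.23059 kN/m³.
The plate makes 60° with the vertical, i.e. θ = 90° − 60° = 30° to the horizontal. Measuring y along the incline from the free-surface line, vertical depth h = y·sinθ with sinθ = 0.500000.
The centroid is at the centre, 1.22 m below the top of the plate, so y_c = 4.7 + 1.22 = 5.92 m and h_c = 5.92 × 0.500000 = 2.96 m.
A = π(1.22)² = 4.67595 m².
Resultant F = γ·h_c·A = 8.23059 × 2.96 × 4.67595 = 113.918 kN.
I_c = πr⁴/4 = π × 1.22⁴/4 = 1.73992 m⁴.
Centre of pressure: y_p = y_c + I_c/(y_c·A) = 5.92 + 1.73992/(5.92 × 4.67595) = 5.92 + 0.0628547 = 5.98285 m along the plane.

y_p = 5.98 m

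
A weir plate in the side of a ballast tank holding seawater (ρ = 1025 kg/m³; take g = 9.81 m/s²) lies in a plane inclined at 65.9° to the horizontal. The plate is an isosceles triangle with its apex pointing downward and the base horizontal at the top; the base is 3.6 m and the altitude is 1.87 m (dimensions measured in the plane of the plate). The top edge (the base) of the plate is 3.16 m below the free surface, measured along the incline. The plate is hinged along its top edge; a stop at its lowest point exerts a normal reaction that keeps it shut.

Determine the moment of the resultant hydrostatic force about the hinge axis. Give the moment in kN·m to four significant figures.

M ≈ 78.86 kN·m

γ = ρg = 1025 × 9.81 / 1000 = 10.05525 kN/m³.
Let θ = 65.9° be the plate's angle to the horizontal; measure y along the incline from where the plane meets the free surface. Vertical depth h = y·sinθ with sinθ = 0.912834.
With the apex down, the centroid sits h/3 = 1.87/3 = 0.623333 m below the base (the top edge), so y_c = 3.16 + 0.623333 = 3.78333 m and h_c = 3.78333 × 0.912834 = 3.45355 m.
A = ½ × 3.6 × 1.87 = 3.366 m².
Resultant F = γ·h_c·A = 10.05525 × 3.45355 × 3.366 = 116.889 kN.
I_c = b·h³/36 = 3.6 × 1.87³/36 = 0.65392 m⁴.
Centre of pressure: y_p = y_c + I_c/(y_c·A) = 3.78333 + 0.65392/(3.78333 × 3.366) = 3.78333 + 0.0513495 = 3.83468 m along the plane.
The resultant acts 0.623333 + 0.0513495 = 0.674683 m (along the plate) below the hinge at the top edge, so the moment about the hinge is M = F × 0.674683 = 116.889 × 0.674683 = 78.863 kN·m.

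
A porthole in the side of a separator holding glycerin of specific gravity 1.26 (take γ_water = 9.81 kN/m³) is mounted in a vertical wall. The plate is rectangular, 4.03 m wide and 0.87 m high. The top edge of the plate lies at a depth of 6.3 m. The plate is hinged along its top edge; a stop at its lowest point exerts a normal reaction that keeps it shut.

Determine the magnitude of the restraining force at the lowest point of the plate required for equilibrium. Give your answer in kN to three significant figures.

γ = 1.26 × 9.81 = 12.3606 kN/m³.
The centroid lies 0.87/2 = 0.435 m below the top edge, so the centroid depth is h_c = 6.3 + 0.435 = 6.735 m.
A = 4.03 × 0.87 = 3.5061 m².
Resultant F = γ·h_c·A = 12.3606 × 6.735 × 3.5061 = 291.878 kN.
I_c = b·h³/12 = 4.03 × 0.87³/12 = 0.221147 m⁴.
Centre of pressure: y_p = y_c + I_c/(y_c·A) = 6.735 + 0.221147/(6.735 × 3.5061) = 6.735 + 0.00936525 = 6.74437 m along the plane.
The resultant acts 0.435 + 0.00936525 = 0.444365 m (along the plate) below the hinge at the top edge, so the moment about the hinge is M = F × 0.444365 = 291.878 × 0.444365 = 129.7 kN·m.
A normal force at the bottom, 0.87 m from the hinge, must supply this moment: P = 129.7/0.87 = 149.08 kN.

P ≈ 149 kN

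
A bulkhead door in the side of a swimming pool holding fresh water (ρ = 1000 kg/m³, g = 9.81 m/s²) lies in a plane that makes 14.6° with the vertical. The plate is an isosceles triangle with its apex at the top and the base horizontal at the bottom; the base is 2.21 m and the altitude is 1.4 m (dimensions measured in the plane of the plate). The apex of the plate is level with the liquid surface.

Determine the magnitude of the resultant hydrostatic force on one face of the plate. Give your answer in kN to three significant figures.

γ = ρg = 1000 × 9.81 = 9810 N/m³ = 9.81 kN/m³.
The plate makes 14.6° with the vertical, i.e. θ = 90° − 14.6° = 75.4° to the horizontal. Measuring y along the incline from the free-surface line, vertical depth h = y·sinθ with sinθ = 0.967709.
With the apex up, the centroid sits 2h/3 = 2 × 1.4/3 = 0.933333 m below the apex, so y_c = 0.933333 m and h_c = 0.933333 × 0.967709 = 0.903195 m.
A = ½ × 2.21 × 1.4 = 1.547 m².
Resultant F = γ·h_c·A = 9.81 × 0.903195 × 1.547 = 13.707 kN.

F ≈ 13.7 kN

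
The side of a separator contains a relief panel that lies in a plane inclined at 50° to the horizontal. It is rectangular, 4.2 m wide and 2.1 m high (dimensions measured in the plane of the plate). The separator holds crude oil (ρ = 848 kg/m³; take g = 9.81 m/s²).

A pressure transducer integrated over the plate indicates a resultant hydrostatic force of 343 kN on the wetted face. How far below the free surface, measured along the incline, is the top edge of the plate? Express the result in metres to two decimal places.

γ = ρg = 848 × 9.81 / 1000 = 8.31888 kN/m³.
A = 4.2 × 2.1 = 8.82 m².
From F = γ·h_c·A, the centroid depth is h_c = 343/(8.31888 × 8.82) = 4.67477 m.
Let θ = 50° be the plate's angle to the horizontal; measure y along the incline from where the plane meets the free surface. Vertical depth h = y·sinθ with sinθ = 0.766044.
Along the incline, y_c = h_c/sinθ = 4.67477/0.766044 = 6.10248 m.
The centroid lies 2.1/2 = 1.05 m below the top edge, so the top edge sits at y_top = 6.10248 − 1.05 = 5.05248 m along the incline.

y_top ≈ 5.05 m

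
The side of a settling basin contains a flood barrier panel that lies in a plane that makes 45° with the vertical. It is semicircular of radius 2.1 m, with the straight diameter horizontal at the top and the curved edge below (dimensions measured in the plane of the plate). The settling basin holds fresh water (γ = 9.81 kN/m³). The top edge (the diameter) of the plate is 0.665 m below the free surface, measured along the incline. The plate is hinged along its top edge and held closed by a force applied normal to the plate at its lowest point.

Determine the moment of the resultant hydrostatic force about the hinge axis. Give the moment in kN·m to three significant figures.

γ = 9.81 kN/m³.
The plate makes 45° with the vertical, i.e. θ = 90° − 45° = 45° to the horizontal. Measuring y along the incline from the free-surface line, vertical depth h = y·sinθ with sinθ = 0.707107.
The centroid of a semicircle lies 4r/(3π) = 0.891268 m from the diameter, here below the top edge, so y_c = 0.665 + 0.891268 = 1.55627 m and h_c = 1.55627 × 0.707107 = 1.10045 m.
A = πr²/2 = π × 2.1²/2 = 6.92721 m².
Resultant F = γ·h_c·A = 9.81 × 1.10045 × 6.92721 = 74.7821 kN.
I_c = (π/8 − 8/(9π))·r⁴ = 0.109757 × 2.1⁴ = 2.13457 m⁴.
Centre of pressure: y_p = y_c + I_c/(y_c·A) = 1.55627 + 2.13457/(1.55627 × 6.92721) = 1.55627 + 0.198001 = 1.75427 m along the plane.
The resultant acts 0.891268 + 0.198001 = 1.08927 m (along the plate) below the hinge at the top edge, so the moment about the hinge is M = F × 1.08927 = 74.7821 × 1.08927 = 81.4579 kN·m.

M ≈ 81.5 kN·m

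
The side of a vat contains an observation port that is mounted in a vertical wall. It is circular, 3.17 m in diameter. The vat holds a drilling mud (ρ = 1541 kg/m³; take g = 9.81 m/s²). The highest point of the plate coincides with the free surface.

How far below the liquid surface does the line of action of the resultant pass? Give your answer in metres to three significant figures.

h_p = 1.98 m

γ = ρg = 1541 × 9.81 / 1000 = 15.11721 kN/m³.
The centroid is at the centre, 1.585 m below the top of the plate, so the centroid depth is h_c = 1.585 m.
A = π(1.585)² = 7.89239 m².
Resultant F = γ·h_c·A = 15.11721 × 1.585 × 7.89239 = 189.108 kN.
I_c = πr⁴/4 = π × 1.585⁴/4 = 4.95686 m⁴.
Centre of pressure: y_p = y_c + I_c/(y_c·A) = 1.585 + 4.95686/(1.585 × 7.89239) = 1.585 + 0.39625 = 1.98125 m along the plane.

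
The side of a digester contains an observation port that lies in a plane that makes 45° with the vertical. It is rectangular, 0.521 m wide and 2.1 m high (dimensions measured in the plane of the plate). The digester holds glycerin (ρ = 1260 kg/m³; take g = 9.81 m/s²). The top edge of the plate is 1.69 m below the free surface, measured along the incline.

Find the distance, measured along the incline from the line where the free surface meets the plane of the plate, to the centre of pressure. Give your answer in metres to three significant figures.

γ = ρg = 1260 × 9.81 / 1000 = 12.3606 kN/m³.
The plate makes 45° with the vertical, i.e. θ = 90° − 45° = 45° to the horizontal. Measuring y along the incline from the free-surface line, vertical depth h = y·sinθ with sinθ = 0.707107.
The centroid lies 2.1/2 = 1.05 m below the top edge, so y_c = 1.69 + 1.05 = 2.74 m and h_c = 2.74 × 0.707107 = 1.93747 m.
A = 0.521 × 2.1 = 1.0941 m².
Resultant F = γ·h_c·A = 12.3606 × 1.93747 × 1.0941 = 26.2018 kN.
I_c = b·h³/12 = 0.521 × 2.1³/12 = 0.402082 m⁴.
Centre of pressure: y_p = y_c + I_c/(y_c·A) = 2.74 + 0.402082/(2.74 × 1.0941) = 2.74 + 0.134124 = 2.87412 m along the plane.

y_p = 2.87 m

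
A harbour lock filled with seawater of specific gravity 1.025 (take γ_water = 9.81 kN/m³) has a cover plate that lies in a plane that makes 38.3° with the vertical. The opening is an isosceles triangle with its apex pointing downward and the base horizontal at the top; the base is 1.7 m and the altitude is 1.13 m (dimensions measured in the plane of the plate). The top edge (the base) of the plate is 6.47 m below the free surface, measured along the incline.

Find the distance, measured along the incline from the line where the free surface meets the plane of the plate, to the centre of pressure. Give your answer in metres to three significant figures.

y_p = 6.86 m

γ = 1.025 × 9.81 = 10.05525 kN/m³.
The plate makes 38.3° with the vertical, i.e. θ = 90° − 38.3° = 51.7° to the horizontal. Measuring y along the incline from the free-surface line, vertical depth h = y·sinθ with sinθ = 0.784776.
With the apex down, the centroid sits h/3 = 1.13/3 = 0.376667 m below the base (the top edge), so y_c = 6.47 + 0.376667 = 6.84667 m and h_c = 6.84667 × 0.784776 = 5.3731 m.
A = ½ × 1.7 × 1.13 = 0.9605 m².
Resultant F = γ·h_c·A = 10.05525 × 5.3731 × 0.9605 = 51.8938 kN.
I_c = b·h³/36 = 1.7 × 1.13³/36 = 0.0681368 m⁴.
Centre of pressure: y_p = y_c + I_c/(y_c·A) = 6.84667 + 0.0681368/(6.84667 × 0.9605) = 6.84667 + 0.0103611 = 6.85703 m along the plane.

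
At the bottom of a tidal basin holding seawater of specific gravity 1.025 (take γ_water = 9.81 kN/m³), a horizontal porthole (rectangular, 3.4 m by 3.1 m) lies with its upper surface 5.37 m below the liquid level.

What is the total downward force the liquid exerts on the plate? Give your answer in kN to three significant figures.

γ = 1.025 × 9.81 = 10.05525 kN/m³.
The plate is horizontal, so pressure is uniform at p = γ·h = 10.05525 × 5.37 = 53.9967 kN/m².
A = 3.4 × 3.1 = 10.54 m².
F = p·A = 53.9967 × 10.54 = 569.125 kN.

F ≈ 569 kN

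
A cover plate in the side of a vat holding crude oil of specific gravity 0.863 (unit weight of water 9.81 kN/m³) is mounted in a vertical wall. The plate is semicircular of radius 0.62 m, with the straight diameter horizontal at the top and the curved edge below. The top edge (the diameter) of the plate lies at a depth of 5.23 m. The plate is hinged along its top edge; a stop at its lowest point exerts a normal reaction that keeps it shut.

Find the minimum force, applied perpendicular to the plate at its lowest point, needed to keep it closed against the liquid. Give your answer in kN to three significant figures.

P ≈ 12.1 kN

γ = 0.863 × 9.81 = 8.46603 kN/m³.
The centroid of a semicircle lies 4r/(3π) = 0.263136 m from the diameter, here below the top edge, so the centroid depth is h_c = 5.23 + 0.263136 = 5.49314 m.
A = πr²/2 = π × 0.62²/2 = 0.603814 m².
Resultant F = γ·h_c·A = 8.46603 × 5.49314 × 0.603814 = 28.0804 kN.
I_c = (π/8 − 8/(9π))·r⁴ = 0.109757 × 0.62⁴ = 0.0162181 m⁴.
Centre of pressure: y_p = y_c + I_c/(y_c·A) = 5.49314 + 0.0162181/(5.49314 × 0.603814) = 5.49314 + 0.00488963 = 5.49803 m along the plane.
The resultant acts 0.263136 + 0.00488963 = 0.268026 m (along the plate) below the hinge at the top edge, so the moment about the hinge is M = F × 0.268026 = 28.0804 × 0.268026 = 7.52628 kN·m.
A normal force at the bottom, 0.62 m from the hinge, must supply this moment: P = 7.52628/0.62 = 12.1392 kN.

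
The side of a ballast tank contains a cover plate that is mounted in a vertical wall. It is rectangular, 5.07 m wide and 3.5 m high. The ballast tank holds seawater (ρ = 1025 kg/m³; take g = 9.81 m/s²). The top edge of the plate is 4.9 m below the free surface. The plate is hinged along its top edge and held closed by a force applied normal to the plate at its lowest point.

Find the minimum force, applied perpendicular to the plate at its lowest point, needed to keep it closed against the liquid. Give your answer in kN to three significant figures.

γ = ρg = 1025 × 9.81 / 1000 = 10.05525 kN/m³.
The centroid lies 3.5/2 = 1.75 m below the top edge, so the centroid depth is h_c = 4.9 + 1.75 = 6.65 m.
A = 5.07 × 3.5 = 17.745 m².
Resultant F = γ·h_c·A = 10.05525 × 6.65 × 17.745 = 1186.56 kN.
I_c = b·h³/12 = 5.07 × 3.5³/12 = 18.1147 m⁴.
Centre of pressure: y_p = y_c + I_c/(y_c·A) = 6.65 + 18.1147/(6.65 × 17.745) = 6.65 + 0.153509 = 6.80351 m along the plane.
The resultant acts 1.75 + 0.153509 = 1.90351 m (along the plate) below the hinge at the top edge, so the moment about the hinge is M = F × 1.90351 = 1186.56 × 1.90351 = 2258.63 kN·m.
A normal force at the bottom, 3.5 m from the hinge, must supply this moment: P = 2258.63/3.5 = 645.323 kN.

P ≈ 645 kN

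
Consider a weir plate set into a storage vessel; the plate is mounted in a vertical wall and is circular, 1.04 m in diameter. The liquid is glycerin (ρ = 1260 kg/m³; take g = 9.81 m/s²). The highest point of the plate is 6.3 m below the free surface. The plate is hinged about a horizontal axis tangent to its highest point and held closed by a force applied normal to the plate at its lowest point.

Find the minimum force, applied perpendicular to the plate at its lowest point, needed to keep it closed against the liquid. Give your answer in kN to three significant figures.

γ = ρg = 1260 × 9.81 / 1000 = 12.3606 kN/m³.
The centroid is at the centre, 0.52 m below the top of the plate, so the centroid depth is h_c = 6.3 + 0.52 = 6.82 m.
A = π(0.52)² = 0.849487 m².
Resultant F = γ·h_c·A = 12.3606 × 6.82 × 0.849487 = 71.6112 kN.
I_c = πr⁴/4 = π × 0.52⁴/4 = 0.0574253 m⁴.
Centre of pressure: y_p = y_c + I_c/(y_c·A) = 6.82 + 0.0574253/(6.82 × 0.849487) = 6.82 + 0.00991202 = 6.82991 m along the plane.
The resultant acts 0.52 + 0.00991202 = 0.529912 m (along the plate) below the hinge at the top edge, so the moment about the hinge is M = F × 0.529912 = 71.6112 × 0.529912 = 37.9476 kN·m.
A normal force at the bottom, 1.04 m from the hinge, must supply this moment: P = 37.9476/1.04 = 36.4881 kN.

P ≈ 36.5 kN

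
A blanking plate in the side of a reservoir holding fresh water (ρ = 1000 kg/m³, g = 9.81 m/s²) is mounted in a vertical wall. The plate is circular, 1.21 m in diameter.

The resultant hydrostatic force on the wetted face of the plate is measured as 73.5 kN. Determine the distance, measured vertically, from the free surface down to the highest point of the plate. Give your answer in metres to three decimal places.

d_top ≈ 5.911 m

γ = ρg = 1000 × 9.81 = 9810 N/m³ = 9.81 kN/m³.
A = π(0.605)² = 1.1499 m².
From F = γ·h_c·A, the centroid depth is h_c = 73.5/(9.81 × 1.1499) = 6.51566 m.
The centroid is at the centre, 0.605 m below the top of the plate, so the highest point sits at h_top = 6.51566 − 0.605 = 5.91066 m below the surface.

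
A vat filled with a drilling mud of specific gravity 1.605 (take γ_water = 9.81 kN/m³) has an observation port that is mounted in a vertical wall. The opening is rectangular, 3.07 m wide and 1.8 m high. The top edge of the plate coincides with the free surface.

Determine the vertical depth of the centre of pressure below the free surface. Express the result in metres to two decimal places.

γ = 1.605 × 9.81 = 15.74505 kN/m³.
The centroid lies 1.8/2 = 0.9 m below the top edge, so the centroid depth is h_c = 0.9 m.
A = 3.07 × 1.8 = 5.526 m².
Resultant F = γ·h_c·A = 15.74505 × 0.9 × 5.526 = 78.3064 kN.
I_c = b·h³/12 = 3.07 × 1.8³/12 = 1.49202 m⁴.
Centre of pressure: y_p = y_c + I_c/(y_c·A) = 0.9 + 1.49202/(0.9 × 5.526) = 0.9 + 0.3 = 1.2 m along the plane.

h_p = 1.20 m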